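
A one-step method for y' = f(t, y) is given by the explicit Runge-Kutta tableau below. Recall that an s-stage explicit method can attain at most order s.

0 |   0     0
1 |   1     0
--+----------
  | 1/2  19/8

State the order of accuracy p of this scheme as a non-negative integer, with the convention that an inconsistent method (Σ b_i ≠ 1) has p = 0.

b = (1/2, 19/8)
c = (0, 1)
Σ b_i: 1/2·1 + 19/8·1 = 23/8 ≠ 1 ⇒ order 0.

0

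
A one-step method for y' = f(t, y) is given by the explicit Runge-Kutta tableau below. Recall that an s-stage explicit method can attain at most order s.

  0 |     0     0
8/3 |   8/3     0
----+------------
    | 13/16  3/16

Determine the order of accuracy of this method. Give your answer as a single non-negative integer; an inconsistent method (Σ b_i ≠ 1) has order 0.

b = (13/16, 3/16)
c = (0, 8/3)
Σ b_i: 13/16·1 + 3/16·1 = 1 ✓
b·c: 3/16·8/3 = 1/2 ✓; 2 stages ⇒ order 2.

2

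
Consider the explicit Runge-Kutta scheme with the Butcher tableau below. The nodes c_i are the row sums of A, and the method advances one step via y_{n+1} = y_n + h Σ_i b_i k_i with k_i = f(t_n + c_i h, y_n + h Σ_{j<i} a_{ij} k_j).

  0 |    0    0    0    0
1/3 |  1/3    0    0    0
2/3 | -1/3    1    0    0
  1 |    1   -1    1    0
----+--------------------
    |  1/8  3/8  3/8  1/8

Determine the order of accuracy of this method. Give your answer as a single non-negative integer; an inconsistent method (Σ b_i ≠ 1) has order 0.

4

b = (1/8, 3/8, 3/8, 1/8)
c = (0, 1/3, 2/3, 1)
Ac = (0, 0, 1/3, 1/3)
Σ b_i: 1/8·1 + 3/8·1 + 3/8·1 + 1/8·1 = 1 ✓
b·c: 3/8·1/3 + 3/8·2/3 + 1/8·1 = 1/2 ✓
b·c²: 3/8·1/9 + 3/8·4/9 + 1/8·1 = 1/3 ✓
b·Ac: 3/8·1/3 + 1/8·1/3 = 1/6 ✓
b·c³: 3/8·1/27 + 3/8·8/27 + 1/8·1 = 1/4 ✓
b·(c∘Ac): 3/8·2/9 + 1/8·1/3 = 1/8 ✓
b·Ac²: 3/8·1/9 + 1/8·1/3 = 1/12 ✓
b·A²c: 1/8·1/3 = 1/24 ✓; 4 stages ⇒ order 4.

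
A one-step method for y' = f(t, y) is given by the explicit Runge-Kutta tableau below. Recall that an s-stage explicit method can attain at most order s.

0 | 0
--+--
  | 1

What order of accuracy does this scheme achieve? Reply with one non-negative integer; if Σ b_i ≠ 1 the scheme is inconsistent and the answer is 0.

b = (1)
c = (0)
Σ b_i: 1·1 = 1 ✓; 1 stage ⇒ order 1.

1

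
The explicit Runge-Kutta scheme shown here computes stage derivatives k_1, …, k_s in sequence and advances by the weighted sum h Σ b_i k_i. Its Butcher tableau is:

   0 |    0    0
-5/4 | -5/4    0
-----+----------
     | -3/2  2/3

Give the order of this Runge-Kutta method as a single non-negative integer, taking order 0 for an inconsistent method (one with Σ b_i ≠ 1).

b = (-3/2, 2/3)
c = (0, -5/4)
Σ b_i: (-3/2)·1 + 2/3·1 = -5/6 ≠ 1 ⇒ order 0.

0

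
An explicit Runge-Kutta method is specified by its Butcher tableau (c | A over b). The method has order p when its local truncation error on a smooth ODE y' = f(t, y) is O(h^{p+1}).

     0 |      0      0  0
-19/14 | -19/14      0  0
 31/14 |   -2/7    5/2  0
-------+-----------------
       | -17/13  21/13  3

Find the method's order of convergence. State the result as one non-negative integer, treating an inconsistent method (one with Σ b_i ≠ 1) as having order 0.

b = (-17/13, 21/13, 3)
c = (0, -19/14, 31/14)
Ac = (0, 0, -95/28)
Σ b_i: (-17/13)·1 + 21/13·1 + 3·1 = 43/13 ≠ 1 ⇒ order 0.

0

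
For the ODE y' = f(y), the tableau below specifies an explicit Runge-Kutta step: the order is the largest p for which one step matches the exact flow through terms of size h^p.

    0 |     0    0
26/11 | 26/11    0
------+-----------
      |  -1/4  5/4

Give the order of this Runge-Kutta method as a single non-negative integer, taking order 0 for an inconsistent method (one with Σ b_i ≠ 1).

1

b = (-1/4, 5/4)
c = (0, 26/11)
Σ b_i: (-1/4)·1 + 5/4·1 = 1 ✓
b·c: 5/4·26/11 = 65/22 ≠ 1/2 ⇒ order 1.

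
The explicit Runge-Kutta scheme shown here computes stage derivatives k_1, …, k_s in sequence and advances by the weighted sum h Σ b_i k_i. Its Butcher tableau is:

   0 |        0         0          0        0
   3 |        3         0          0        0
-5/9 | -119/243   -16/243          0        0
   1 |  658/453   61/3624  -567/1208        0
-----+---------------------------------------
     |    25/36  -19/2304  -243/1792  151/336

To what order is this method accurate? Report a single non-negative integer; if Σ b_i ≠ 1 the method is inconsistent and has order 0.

4

b = (25/36, -19/2304, -243/1792, 151/336)
c = (0, 3, -5/9, 1)
Ac = (0, 0, -16/81, 47/151)
Σ b_i: 25/36·1 + (-19/2304)·1 + (-243/1792)·1 + 151/336·1 = 1 ✓
b·c: (-19/2304)·3 + (-243/1792)·(-5/9) + 151/336·1 = 1/2 ✓
b·c²: (-19/2304)·9 + (-243/1792)·25/81 + 151/336·1 = 1/3 ✓
b·Ac: (-243/1792)·(-16/81) + 151/336·47/151 = 1/6 ✓
b·c³: (-19/2304)·27 + (-243/1792)·(-125/729) + 151/336·1 = 1/4 ✓
b·(c∘Ac): (-243/1792)·80/729 + 151/336·47/151 = 1/8 ✓
b·Ac²: (-243/1792)·(-16/27) + 151/336·1/151 = 1/12 ✓
b·A²c: 151/336·14/151 = 1/24 ✓; 4 stages ⇒ order 4.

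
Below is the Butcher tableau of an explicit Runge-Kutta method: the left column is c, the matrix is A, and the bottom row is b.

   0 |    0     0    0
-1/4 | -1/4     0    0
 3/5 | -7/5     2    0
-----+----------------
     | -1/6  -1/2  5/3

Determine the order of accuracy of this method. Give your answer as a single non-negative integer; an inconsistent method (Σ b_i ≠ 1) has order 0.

b = (-1/6, -1/2, 5/3)
c = (0, -1/4, 3/5)
Ac = (0, 0, -1/2)
Σ b_i: (-1/6)·1 + (-1/2)·1 + 5/3·1 = 1 ✓
b·c: (-1/2)·(-1/4) + 5/3·3/5 = 9/8 ≠ 1/2 ⇒ order 1.

1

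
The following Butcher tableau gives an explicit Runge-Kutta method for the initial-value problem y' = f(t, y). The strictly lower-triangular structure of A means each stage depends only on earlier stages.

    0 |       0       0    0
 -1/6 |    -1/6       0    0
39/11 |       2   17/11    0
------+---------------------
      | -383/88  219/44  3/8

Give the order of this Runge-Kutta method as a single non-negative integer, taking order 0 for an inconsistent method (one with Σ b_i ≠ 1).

b = (-383/88, 219/44, 3/8)
c = (0, -1/6, 39/11)
Ac = (0, 0, -17/66)
Σ b_i: (-383/88)·1 + 219/44·1 + 3/8·1 = 1 ✓
b·c: 219/44·(-1/6) + 3/8·39/11 = 1/2 ✓
b·c²: 219/44·1/36 + 3/8·1521/121 = 28181/5808 ≠ 1/3 ⇒ order 2.
b·Ac: 3/8·(-17/66) = -17/176 ≠ 1/6

2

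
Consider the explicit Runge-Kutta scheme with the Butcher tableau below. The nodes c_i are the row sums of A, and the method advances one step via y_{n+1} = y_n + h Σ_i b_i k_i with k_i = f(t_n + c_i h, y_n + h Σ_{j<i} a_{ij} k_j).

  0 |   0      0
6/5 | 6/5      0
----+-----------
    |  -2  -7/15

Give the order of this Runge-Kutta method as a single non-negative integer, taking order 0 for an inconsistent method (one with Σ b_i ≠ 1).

0

b = (-2, -7/15)
c = (0, 6/5)
Σ b_i: (-2)·1 + (-7/15)·1 = -37/15 ≠ 1 ⇒ order 0.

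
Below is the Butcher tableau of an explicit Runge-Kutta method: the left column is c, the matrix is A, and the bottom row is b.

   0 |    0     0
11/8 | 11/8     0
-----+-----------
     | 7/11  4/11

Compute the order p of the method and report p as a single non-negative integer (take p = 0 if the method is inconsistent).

b = (7/11, 4/11)
c = (0, 11/8)
Σ b_i: 7/11·1 + 4/11·1 = 1 ✓
b·c: 4/11·11/8 = 1/2 ✓; 2 stages ⇒ order 2.

2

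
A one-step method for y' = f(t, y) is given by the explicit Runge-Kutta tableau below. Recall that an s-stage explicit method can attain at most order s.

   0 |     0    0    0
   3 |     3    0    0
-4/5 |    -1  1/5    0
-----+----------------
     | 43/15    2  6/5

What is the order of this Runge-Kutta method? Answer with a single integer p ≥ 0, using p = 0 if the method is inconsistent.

b = (43/15, 2, 6/5)
c = (0, 3, -4/5)
Ac = (0, 0, 3/5)
Σ b_i: 43/15·1 + 2·1 + 6/5·1 = 91/15 ≠ 1 ⇒ order 0.

0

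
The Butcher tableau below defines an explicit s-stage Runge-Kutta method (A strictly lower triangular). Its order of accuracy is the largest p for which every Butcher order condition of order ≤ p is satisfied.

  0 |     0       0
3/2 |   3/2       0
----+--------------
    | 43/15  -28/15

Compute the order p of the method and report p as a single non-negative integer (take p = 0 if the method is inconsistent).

1

b = (43/15, -28/15)
c = (0, 3/2)
Σ b_i: 43/15·1 + (-28/15)·1 = 1 ✓
b·c: (-28/15)·3/2 = -14/5 ≠ 1/2 ⇒ order 1.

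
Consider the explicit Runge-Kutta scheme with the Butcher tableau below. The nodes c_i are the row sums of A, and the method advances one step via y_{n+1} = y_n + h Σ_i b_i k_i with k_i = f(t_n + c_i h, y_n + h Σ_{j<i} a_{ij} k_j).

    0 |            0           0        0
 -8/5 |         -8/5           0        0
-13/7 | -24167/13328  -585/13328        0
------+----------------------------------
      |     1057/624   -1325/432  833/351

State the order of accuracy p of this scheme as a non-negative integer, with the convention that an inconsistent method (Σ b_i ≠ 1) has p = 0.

b = (1057/624, -1325/432, 833/351)
c = (0, -8/5, -13/7)
Ac = (0, 0, 117/1666)
Σ b_i: 1057/624·1 + (-1325/432)·1 + 833/351·1 = 1 ✓
b·c: (-1325/432)·(-8/5) + 833/351·(-13/7) = 1/2 ✓
b·c²: (-1325/432)·64/25 + 833/351·169/49 = 1/3 ✓
b·Ac: 833/351·117/1666 = 1/6 ✓; 3 stages ⇒ order 3.

3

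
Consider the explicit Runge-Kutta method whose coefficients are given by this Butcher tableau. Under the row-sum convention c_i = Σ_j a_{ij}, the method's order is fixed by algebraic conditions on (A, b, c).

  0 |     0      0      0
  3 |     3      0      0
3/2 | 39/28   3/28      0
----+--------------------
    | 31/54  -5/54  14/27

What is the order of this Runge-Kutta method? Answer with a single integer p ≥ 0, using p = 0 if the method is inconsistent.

3

b = (31/54, -5/54, 14/27)
c = (0, 3, 3/2)
Ac = (0, 0, 9/28)
Σ b_i: 31/54·1 + (-5/54)·1 + 14/27·1 = 1 ✓
b·c: (-5/54)·3 + 14/27·3/2 = 1/2 ✓
b·c²: (-5/54)·9 + 14/27·9/4 = 1/3 ✓
b·Ac: 14/27·9/28 = 1/6 ✓; 3 stages ⇒ order 3.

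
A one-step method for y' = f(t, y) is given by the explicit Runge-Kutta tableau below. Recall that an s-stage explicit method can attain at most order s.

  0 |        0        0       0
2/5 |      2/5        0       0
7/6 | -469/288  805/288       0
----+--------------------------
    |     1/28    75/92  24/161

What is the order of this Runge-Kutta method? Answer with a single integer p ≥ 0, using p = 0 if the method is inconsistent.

3

b = (1/28, 75/92, 24/161)
c = (0, 2/5, 7/6)
Ac = (0, 0, 161/144)
Σ b_i: 1/28·1 + 75/92·1 + 24/161·1 = 1 ✓
b·c: 75/92·2/5 + 24/161·7/6 = 1/2 ✓
b·c²: 75/92·4/25 + 24/161·49/36 = 1/3 ✓
b·Ac: 24/161·161/144 = 1/6 ✓; 3 stages ⇒ order 3.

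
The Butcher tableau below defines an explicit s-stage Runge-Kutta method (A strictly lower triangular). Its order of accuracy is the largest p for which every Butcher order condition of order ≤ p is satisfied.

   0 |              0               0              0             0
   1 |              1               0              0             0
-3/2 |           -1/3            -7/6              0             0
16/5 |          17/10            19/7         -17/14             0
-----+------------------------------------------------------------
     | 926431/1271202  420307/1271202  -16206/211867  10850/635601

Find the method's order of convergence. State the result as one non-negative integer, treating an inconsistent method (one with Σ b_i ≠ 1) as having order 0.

3

b = (926431/1271202, 420307/1271202, -16206/211867, 10850/635601)
c = (0, 1, -3/2, 16/5)
Ac = (0, 0, -7/6, 127/28)
Σ b_i: 926431/1271202·1 + 420307/1271202·1 + (-16206/211867)·1 + 10850/635601·1 = 1 ✓
b·c: 420307/1271202·1 + (-16206/211867)·(-3/2) + 10850/635601·16/5 = 1/2 ✓
b·c²: 420307/1271202·1 + (-16206/211867)·9/4 + 10850/635601·256/25 = 1/3 ✓
b·Ac: (-16206/211867)·(-7/6) + 10850/635601·127/28 = 1/6 ✓
b·c³: 420307/1271202·1 + (-16206/211867)·(-27/8) + 10850/635601·4096/125 = 4865147/4237340 ≠ 1/4 ⇒ order 3.
b·(c∘Ac): (-16206/211867)·7/4 + 10850/635601·508/35 = 144797/1271202 ≠ 1/8
b·Ac²: (-16206/211867)·(-7/6) + 10850/635601·(-1/56) = 226109/2542404 ≠ 1/12
b·A²c: 10850/635601·17/12 = 92225/3813606 ≠ 1/24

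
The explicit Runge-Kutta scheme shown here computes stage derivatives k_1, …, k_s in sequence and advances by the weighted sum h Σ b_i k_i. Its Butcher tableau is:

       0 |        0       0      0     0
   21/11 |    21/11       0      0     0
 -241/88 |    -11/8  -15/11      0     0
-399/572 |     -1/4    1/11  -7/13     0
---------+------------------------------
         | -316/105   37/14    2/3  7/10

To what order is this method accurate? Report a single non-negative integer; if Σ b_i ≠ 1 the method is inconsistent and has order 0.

b = (-316/105, 37/14, 2/3, 7/10)
c = (0, 21/11, -241/88, -399/572)
Ac = (0, 0, -315/121, 20741/12584)
Σ b_i: (-316/105)·1 + 37/14·1 + 2/3·1 + 7/10·1 = 1 ✓
b·c: 37/14·21/11 + 2/3·(-241/88) + 7/10·(-399/572) = 4261/1560 ≠ 1/2 ⇒ order 1.

1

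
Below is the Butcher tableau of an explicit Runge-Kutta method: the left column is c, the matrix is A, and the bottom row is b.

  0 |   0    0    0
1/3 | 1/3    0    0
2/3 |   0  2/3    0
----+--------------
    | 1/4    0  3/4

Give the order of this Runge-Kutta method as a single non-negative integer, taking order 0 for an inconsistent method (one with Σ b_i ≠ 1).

b = (1/4, 0, 3/4)
c = (0, 1/3, 2/3)
Ac = (0, 0, 2/9)
Σ b_i: 1/4·1 + 3/4·1 = 1 ✓
b·c: 3/4·2/3 = 1/2 ✓
b·c²: 3/4·4/9 = 1/3 ✓
b·Ac: 3/4·2/9 = 1/6 ✓; 3 stages ⇒ order 3.

3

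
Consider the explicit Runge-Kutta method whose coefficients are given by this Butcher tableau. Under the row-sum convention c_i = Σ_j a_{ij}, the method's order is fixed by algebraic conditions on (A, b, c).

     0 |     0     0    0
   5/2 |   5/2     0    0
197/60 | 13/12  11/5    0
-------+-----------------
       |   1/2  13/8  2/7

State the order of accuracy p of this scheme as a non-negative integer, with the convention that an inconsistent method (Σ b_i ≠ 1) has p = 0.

b = (1/2, 13/8, 2/7)
c = (0, 5/2, 197/60)
Ac = (0, 0, 11/2)
Σ b_i: 1/2·1 + 13/8·1 + 2/7·1 = 135/56 ≠ 1 ⇒ order 0.

0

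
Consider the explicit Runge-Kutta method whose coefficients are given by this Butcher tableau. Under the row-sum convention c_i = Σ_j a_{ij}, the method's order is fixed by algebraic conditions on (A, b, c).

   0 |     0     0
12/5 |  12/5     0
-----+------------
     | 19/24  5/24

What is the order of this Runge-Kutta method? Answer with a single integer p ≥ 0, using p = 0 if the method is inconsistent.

2

b = (19/24, 5/24)
c = (0, 12/5)
Σ b_i: 19/24·1 + 5/24·1 = 1 ✓
b·c: 5/24·12/5 = 1/2 ✓; 2 stages ⇒ order 2.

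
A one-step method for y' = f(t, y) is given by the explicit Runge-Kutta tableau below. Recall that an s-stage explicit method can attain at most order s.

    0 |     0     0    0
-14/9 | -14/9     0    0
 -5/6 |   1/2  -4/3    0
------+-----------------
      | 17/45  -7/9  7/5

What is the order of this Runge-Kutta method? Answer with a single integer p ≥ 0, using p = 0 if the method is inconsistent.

b = (17/45, -7/9, 7/5)
c = (0, -14/9, -5/6)
Ac = (0, 0, 56/27)
Σ b_i: 17/45·1 + (-7/9)·1 + 7/5·1 = 1 ✓
b·c: (-7/9)·(-14/9) + 7/5·(-5/6) = 7/162 ≠ 1/2 ⇒ order 1.

1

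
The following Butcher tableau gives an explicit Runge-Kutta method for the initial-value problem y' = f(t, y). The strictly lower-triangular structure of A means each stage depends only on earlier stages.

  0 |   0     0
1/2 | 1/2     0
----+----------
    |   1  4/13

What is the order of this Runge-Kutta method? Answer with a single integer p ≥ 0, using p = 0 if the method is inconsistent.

0

b = (1, 4/13)
c = (0, 1/2)
Σ b_i: 1·1 + 4/13·1 = 17/13 ≠ 1 ⇒ order 0.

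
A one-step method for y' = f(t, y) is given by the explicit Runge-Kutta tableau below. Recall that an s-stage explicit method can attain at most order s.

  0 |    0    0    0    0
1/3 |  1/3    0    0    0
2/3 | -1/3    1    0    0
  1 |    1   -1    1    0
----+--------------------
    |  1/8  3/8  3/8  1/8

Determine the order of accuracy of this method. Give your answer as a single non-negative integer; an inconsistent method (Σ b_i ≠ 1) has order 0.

4

b = (1/8, 3/8, 3/8, 1/8)
c = (0, 1/3, 2/3, 1)
Ac = (0, 0, 1/3, 1/3)
Σ b_i: 1/8·1 + 3/8·1 + 3/8·1 + 1/8·1 = 1 ✓
b·c: 3/8·1/3 + 3/8·2/3 + 1/8·1 = 1/2 ✓
b·c²: 3/8·1/9 + 3/8·4/9 + 1/8·1 = 1/3 ✓
b·Ac: 3/8·1/3 + 1/8·1/3 = 1/6 ✓
b·c³: 3/8·1/27 + 3/8·8/27 + 1/8·1 = 1/4 ✓
b·(c∘Ac): 3/8·2/9 + 1/8·1/3 = 1/8 ✓
b·Ac²: 3/8·1/9 + 1/8·1/3 = 1/12 ✓
b·A²c: 1/8·1/3 = 1/24 ✓; 4 stages ⇒ order 4.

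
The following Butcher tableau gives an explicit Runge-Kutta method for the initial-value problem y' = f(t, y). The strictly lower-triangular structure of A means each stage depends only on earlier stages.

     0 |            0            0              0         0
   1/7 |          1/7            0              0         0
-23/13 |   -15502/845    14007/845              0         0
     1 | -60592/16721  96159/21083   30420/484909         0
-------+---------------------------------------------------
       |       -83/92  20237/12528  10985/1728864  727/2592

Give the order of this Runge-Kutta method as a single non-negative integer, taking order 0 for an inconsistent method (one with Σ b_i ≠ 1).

b = (-83/92, 20237/12528, 10985/1728864, 727/2592)
c = (0, 1/7, -23/13, 1)
Ac = (0, 0, 2001/845, 393/727)
Σ b_i: (-83/92)·1 + 20237/12528·1 + 10985/1728864·1 + 727/2592·1 = 1 ✓
b·c: 20237/12528·1/7 + 10985/1728864·(-23/13) + 727/2592·1 = 1/2 ✓
b·c²: 20237/12528·1/49 + 10985/1728864·529/169 + 727/2592·1 = 1/3 ✓
b·Ac: 10985/1728864·2001/845 + 727/2592·393/727 = 1/6 ✓
b·c³: 20237/12528·1/343 + 10985/1728864·(-12167/2197) + 727/2592·1 = 1/4 ✓
b·(c∘Ac): 10985/1728864·(-46023/10985) + 727/2592·393/727 = 1/8 ✓
b·Ac²: 10985/1728864·2001/5915 + 727/2592·1473/5089 = 1/12 ✓
b·A²c: 727/2592·108/727 = 1/24 ✓; 4 stages ⇒ order 4.

4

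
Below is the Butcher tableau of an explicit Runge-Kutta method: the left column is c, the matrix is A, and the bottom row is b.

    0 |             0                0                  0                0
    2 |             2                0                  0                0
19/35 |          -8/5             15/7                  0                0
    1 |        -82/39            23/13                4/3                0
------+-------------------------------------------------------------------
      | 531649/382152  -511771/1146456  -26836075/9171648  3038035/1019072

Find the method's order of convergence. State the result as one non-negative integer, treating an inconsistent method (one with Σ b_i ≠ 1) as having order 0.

b = (531649/382152, -511771/1146456, -26836075/9171648, 3038035/1019072)
c = (0, 2, 19/35, 1)
Ac = (0, 0, 30/7, 5818/1365)
Σ b_i: 531649/382152·1 + (-511771/1146456)·1 + (-26836075/9171648)·1 + 3038035/1019072·1 = 1 ✓
b·c: (-511771/1146456)·2 + (-26836075/9171648)·19/35 + 3038035/1019072·1 = 1/2 ✓
b·c²: (-511771/1146456)·4 + (-26836075/9171648)·361/1225 + 3038035/1019072·1 = 1/3 ✓
b·Ac: (-26836075/9171648)·30/7 + 3038035/1019072·5818/1365 = 1/6 ✓
b·c³: (-511771/1146456)·8 + (-26836075/9171648)·6859/42875 + 3038035/1019072·1 = -7075961/6687660 ≠ 1/4 ⇒ order 3.
b·(c∘Ac): (-26836075/9171648)·114/49 + 3038035/1019072·5818/1365 = 93933/15923 ≠ 1/8
b·Ac²: (-26836075/9171648)·60/7 + 3038035/1019072·356872/47775 = -75193289/26750640 ≠ 1/12
b·A²c: 3038035/1019072·40/7 = 2170025/127384 ≠ 1/24

3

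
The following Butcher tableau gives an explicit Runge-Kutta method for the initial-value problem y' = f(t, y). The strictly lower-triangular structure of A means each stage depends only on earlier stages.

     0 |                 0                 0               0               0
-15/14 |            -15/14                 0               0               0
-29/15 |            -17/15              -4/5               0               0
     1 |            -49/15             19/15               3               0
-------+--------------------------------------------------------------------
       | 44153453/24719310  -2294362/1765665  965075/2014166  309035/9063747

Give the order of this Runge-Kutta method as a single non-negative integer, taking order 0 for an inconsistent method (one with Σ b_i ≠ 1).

3

b = (44153453/24719310, -2294362/1765665, 965075/2014166, 309035/9063747)
c = (0, -15/14, -29/15, 1)
Ac = (0, 0, 6/7, -501/70)
Σ b_i: 44153453/24719310·1 + (-2294362/1765665)·1 + 965075/2014166·1 + 309035/9063747·1 = 1 ✓
b·c: (-2294362/1765665)·(-15/14) + 965075/2014166·(-29/15) + 309035/9063747·1 = 1/2 ✓
b·c²: (-2294362/1765665)·225/196 + 965075/2014166·841/225 + 309035/9063747·1 = 1/3 ✓
b·Ac: 965075/2014166·6/7 + 309035/9063747·(-501/70) = 1/6 ✓
b·c³: (-2294362/1765665)·(-3375/2744) + 965075/2014166·(-24389/3375) + 309035/9063747·1 = -21839777/11933460 ≠ 1/4 ⇒ order 3.
b·(c∘Ac): 965075/2014166·(-58/35) + 309035/9063747·(-501/70) = -3991489/3845226 ≠ 1/8
b·Ac²: 965075/2014166·(-45/49) + 309035/9063747·186211/14700 = -1066591/131268060 ≠ 1/12
b·A²c: 309035/9063747·18/7 = 618070/7049581 ≠ 1/24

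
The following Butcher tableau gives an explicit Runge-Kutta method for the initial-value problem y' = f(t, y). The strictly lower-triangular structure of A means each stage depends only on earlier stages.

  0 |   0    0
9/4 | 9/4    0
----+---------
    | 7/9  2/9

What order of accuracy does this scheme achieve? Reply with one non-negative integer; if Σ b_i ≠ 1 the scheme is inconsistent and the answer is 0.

b = (7/9, 2/9)
c = (0, 9/4)
Σ b_i: 7/9·1 + 2/9·1 = 1 ✓
b·c: 2/9·9/4 = 1/2 ✓; 2 stages ⇒ order 2.

2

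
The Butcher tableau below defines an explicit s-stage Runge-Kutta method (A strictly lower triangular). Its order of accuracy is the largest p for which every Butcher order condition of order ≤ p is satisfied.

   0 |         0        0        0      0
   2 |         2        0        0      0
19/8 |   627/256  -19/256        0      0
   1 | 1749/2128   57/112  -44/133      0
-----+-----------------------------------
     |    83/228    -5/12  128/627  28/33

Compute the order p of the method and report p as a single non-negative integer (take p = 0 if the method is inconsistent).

4

b = (83/228, -5/12, 128/627, 28/33)
c = (0, 2, 19/8, 1)
Ac = (0, 0, -19/128, 13/56)
Σ b_i: 83/228·1 + (-5/12)·1 + 128/627·1 + 28/33·1 = 1 ✓
b·c: (-5/12)·2 + 128/627·19/8 + 28/33·1 = 1/2 ✓
b·c²: (-5/12)·4 + 128/627·361/64 + 28/33·1 = 1/3 ✓
b·Ac: 128/627·(-19/128) + 28/33·13/56 = 1/6 ✓
b·c³: (-5/12)·8 + 128/627·6859/512 + 28/33·1 = 1/4 ✓
b·(c∘Ac): 128/627·(-361/1024) + 28/33·13/56 = 1/8 ✓
b·Ac²: 128/627·(-19/64) + 28/33·19/112 = 1/12 ✓
b·A²c: 28/33·11/224 = 1/24 ✓; 4 stages ⇒ order 4.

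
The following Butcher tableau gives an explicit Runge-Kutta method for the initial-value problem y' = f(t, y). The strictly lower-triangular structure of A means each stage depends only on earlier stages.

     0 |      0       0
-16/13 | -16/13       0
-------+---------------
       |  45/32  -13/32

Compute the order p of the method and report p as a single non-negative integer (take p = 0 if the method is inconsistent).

b = (45/32, -13/32)
c = (0, -16/13)
Σ b_i: 45/32·1 + (-13/32)·1 = 1 ✓
b·c: (-13/32)·(-16/13) = 1/2 ✓; 2 stages ⇒ order 2.

2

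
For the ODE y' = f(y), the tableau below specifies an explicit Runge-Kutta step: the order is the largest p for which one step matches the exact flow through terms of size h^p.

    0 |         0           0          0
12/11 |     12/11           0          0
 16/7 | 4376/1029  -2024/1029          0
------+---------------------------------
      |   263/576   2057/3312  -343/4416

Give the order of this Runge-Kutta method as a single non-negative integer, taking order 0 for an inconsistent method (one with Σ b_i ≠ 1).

3

b = (263/576, 2057/3312, -343/4416)
c = (0, 12/11, 16/7)
Ac = (0, 0, -736/343)
Σ b_i: 263/576·1 + 2057/3312·1 + (-343/4416)·1 = 1 ✓
b·c: 2057/3312·12/11 + (-343/4416)·16/7 = 1/2 ✓
b·c²: 2057/3312·144/121 + (-343/4416)·256/49 = 1/3 ✓
b·Ac: (-343/4416)·(-736/343) = 1/6 ✓; 3 stages ⇒ order 3.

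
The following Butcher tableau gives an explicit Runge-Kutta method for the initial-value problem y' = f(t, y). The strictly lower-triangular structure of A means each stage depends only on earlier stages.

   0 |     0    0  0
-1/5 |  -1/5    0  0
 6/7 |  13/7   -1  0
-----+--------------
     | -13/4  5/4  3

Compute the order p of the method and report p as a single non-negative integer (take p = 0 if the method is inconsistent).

1

b = (-13/4, 5/4, 3)
c = (0, -1/5, 6/7)
Ac = (0, 0, 1/5)
Σ b_i: (-13/4)·1 + 5/4·1 + 3·1 = 1 ✓
b·c: 5/4·(-1/5) + 3·6/7 = 65/28 ≠ 1/2 ⇒ order 1.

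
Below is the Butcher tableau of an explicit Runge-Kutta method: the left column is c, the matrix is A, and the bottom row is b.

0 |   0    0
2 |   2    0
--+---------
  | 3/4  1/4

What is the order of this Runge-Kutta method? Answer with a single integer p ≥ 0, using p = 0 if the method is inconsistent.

2

b = (3/4, 1/4)
c = (0, 2)
Σ b_i: 3/4·1 + 1/4·1 = 1 ✓
b·c: 1/4·2 = 1/2 ✓; 2 stages ⇒ order 2.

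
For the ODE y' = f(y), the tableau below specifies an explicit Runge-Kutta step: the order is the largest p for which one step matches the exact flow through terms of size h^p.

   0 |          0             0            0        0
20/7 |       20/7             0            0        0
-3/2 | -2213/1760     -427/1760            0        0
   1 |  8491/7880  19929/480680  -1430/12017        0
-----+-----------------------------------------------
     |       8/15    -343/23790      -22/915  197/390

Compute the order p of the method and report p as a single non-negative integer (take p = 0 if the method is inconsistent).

4

b = (8/15, -343/23790, -22/915, 197/390)
c = (0, 20/7, -3/2, 1)
Ac = (0, 0, -61/88, 117/394)
Σ b_i: 8/15·1 + (-343/23790)·1 + (-22/915)·1 + 197/390·1 = 1 ✓
b·c: (-343/23790)·20/7 + (-22/915)·(-3/2) + 197/390·1 = 1/2 ✓
b·c²: (-343/23790)·400/49 + (-22/915)·9/4 + 197/390·1 = 1/3 ✓
b·Ac: (-22/915)·(-61/88) + 197/390·117/394 = 1/6 ✓
b·c³: (-343/23790)·8000/343 + (-22/915)·(-27/8) + 197/390·1 = 1/4 ✓
b·(c∘Ac): (-22/915)·183/176 + 197/390·117/394 = 1/8 ✓
b·Ac²: (-22/915)·(-305/154) + 197/390·195/2758 = 1/12 ✓
b·A²c: 197/390·65/788 = 1/24 ✓; 4 stages ⇒ order 4.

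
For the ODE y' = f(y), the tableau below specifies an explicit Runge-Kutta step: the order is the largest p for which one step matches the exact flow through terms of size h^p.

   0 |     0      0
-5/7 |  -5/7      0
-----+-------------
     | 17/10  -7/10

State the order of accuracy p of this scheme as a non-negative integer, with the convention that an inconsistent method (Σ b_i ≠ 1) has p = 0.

2

b = (17/10, -7/10)
c = (0, -5/7)
Σ b_i: 17/10·1 + (-7/10)·1 = 1 ✓
b·c: (-7/10)·(-5/7) = 1/2 ✓; 2 stages ⇒ order 2.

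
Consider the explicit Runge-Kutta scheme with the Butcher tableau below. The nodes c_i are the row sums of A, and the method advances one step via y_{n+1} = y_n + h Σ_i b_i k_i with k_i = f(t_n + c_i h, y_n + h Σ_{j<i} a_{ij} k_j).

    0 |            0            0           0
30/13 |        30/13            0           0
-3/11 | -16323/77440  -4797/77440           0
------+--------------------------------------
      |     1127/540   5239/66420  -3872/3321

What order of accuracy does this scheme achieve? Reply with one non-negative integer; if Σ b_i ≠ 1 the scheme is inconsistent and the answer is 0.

b = (1127/540, 5239/66420, -3872/3321)
c = (0, 30/13, -3/11)
Ac = (0, 0, -1107/7744)
Σ b_i: 1127/540·1 + 5239/66420·1 + (-3872/3321)·1 = 1 ✓
b·c: 5239/66420·30/13 + (-3872/3321)·(-3/11) = 1/2 ✓
b·c²: 5239/66420·900/169 + (-3872/3321)·9/121 = 1/3 ✓
b·Ac: (-3872/3321)·(-1107/7744) = 1/6 ✓; 3 stages ⇒ order 3.

3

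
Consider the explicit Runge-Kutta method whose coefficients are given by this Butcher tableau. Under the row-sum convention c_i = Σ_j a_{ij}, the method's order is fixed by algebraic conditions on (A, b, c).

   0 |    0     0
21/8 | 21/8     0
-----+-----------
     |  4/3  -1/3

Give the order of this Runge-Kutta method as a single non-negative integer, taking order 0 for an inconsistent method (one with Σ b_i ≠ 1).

1

b = (4/3, -1/3)
c = (0, 21/8)
Σ b_i: 4/3·1 + (-1/3)·1 = 1 ✓
b·c: (-1/3)·21/8 = -7/8 ≠ 1/2 ⇒ order 1.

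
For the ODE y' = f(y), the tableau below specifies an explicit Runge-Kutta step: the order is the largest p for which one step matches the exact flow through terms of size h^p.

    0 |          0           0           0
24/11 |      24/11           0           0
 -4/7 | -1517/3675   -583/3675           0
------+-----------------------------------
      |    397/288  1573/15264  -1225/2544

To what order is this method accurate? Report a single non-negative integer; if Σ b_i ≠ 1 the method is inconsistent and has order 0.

3

b = (397/288, 1573/15264, -1225/2544)
c = (0, 24/11, -4/7)
Ac = (0, 0, -424/1225)
Σ b_i: 397/288·1 + 1573/15264·1 + (-1225/2544)·1 = 1 ✓
b·c: 1573/15264·24/11 + (-1225/2544)·(-4/7) = 1/2 ✓
b·c²: 1573/15264·576/121 + (-1225/2544)·16/49 = 1/3 ✓
b·Ac: (-1225/2544)·(-424/1225) = 1/6 ✓; 3 stages ⇒ order 3.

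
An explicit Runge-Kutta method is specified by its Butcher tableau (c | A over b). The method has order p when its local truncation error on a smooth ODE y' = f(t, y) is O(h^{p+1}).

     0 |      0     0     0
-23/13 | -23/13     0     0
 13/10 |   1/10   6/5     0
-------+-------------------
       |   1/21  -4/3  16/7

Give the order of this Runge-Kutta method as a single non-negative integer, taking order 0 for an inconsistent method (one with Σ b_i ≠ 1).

1

b = (1/21, -4/3, 16/7)
c = (0, -23/13, 13/10)
Ac = (0, 0, -138/65)
Σ b_i: 1/21·1 + (-4/3)·1 + 16/7·1 = 1 ✓
b·c: (-4/3)·(-23/13) + 16/7·13/10 = 7276/1365 ≠ 1/2 ⇒ order 1.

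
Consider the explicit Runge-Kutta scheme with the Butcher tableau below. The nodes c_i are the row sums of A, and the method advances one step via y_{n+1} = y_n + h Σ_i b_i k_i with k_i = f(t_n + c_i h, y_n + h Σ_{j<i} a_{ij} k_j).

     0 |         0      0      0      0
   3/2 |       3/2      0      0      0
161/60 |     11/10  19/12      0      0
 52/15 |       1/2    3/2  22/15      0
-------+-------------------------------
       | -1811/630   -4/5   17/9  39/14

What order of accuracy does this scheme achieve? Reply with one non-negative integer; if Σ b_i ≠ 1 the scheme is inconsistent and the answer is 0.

b = (-1811/630, -4/5, 17/9, 39/14)
c = (0, 3/2, 161/60, 52/15)
Ac = (0, 0, 19/8, 5567/900)
Σ b_i: (-1811/630)·1 + (-4/5)·1 + 17/9·1 + 39/14·1 = 1 ✓
b·c: (-4/5)·3/2 + 17/9·161/60 + 39/14·52/15 = 51127/3780 ≠ 1/2 ⇒ order 1.

1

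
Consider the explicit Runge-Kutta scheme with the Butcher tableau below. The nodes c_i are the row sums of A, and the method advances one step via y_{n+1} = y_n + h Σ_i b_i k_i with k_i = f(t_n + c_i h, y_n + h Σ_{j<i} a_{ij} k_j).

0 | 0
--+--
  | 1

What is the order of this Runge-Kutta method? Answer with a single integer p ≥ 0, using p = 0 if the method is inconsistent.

1

b = (1)
c = (0)
Σ b_i: 1·1 = 1 ✓; 1 stage ⇒ order 1.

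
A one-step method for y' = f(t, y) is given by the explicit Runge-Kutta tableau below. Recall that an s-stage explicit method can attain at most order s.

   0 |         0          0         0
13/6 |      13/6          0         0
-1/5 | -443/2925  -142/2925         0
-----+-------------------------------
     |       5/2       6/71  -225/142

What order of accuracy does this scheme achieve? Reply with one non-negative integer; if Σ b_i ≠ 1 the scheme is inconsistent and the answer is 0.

b = (5/2, 6/71, -225/142)
c = (0, 13/6, -1/5)
Ac = (0, 0, -71/675)
Σ b_i: 5/2·1 + 6/71·1 + (-225/142)·1 = 1 ✓
b·c: 6/71·13/6 + (-225/142)·(-1/5) = 1/2 ✓
b·c²: 6/71·169/36 + (-225/142)·1/25 = 1/3 ✓
b·Ac: (-225/142)·(-71/675) = 1/6 ✓; 3 stages ⇒ order 3.

3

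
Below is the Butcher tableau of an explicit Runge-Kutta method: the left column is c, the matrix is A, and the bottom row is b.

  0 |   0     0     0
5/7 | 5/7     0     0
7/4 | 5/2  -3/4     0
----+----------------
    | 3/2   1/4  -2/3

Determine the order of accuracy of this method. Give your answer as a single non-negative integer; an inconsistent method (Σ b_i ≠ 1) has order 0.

b = (3/2, 1/4, -2/3)
c = (0, 5/7, 7/4)
Ac = (0, 0, -15/28)
Σ b_i: 3/2·1 + 1/4·1 + (-2/3)·1 = 13/12 ≠ 1 ⇒ order 0.

0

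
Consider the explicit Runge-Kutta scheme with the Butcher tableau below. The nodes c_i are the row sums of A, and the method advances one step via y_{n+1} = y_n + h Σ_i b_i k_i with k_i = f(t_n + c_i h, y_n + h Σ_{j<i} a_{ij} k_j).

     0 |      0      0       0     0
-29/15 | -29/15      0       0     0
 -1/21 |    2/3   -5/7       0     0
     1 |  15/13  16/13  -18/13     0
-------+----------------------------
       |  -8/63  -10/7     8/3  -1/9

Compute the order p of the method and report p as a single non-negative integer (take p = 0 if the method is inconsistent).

1

b = (-8/63, -10/7, 8/3, -1/9)
c = (0, -29/15, -1/21, 1)
Ac = (0, 0, 29/21, -3158/1365)
Σ b_i: (-8/63)·1 + (-10/7)·1 + 8/3·1 + (-1/9)·1 = 1 ✓
b·c: (-10/7)·(-29/15) + 8/3·(-1/21) + (-1/9)·1 = 53/21 ≠ 1/2 ⇒ order 1.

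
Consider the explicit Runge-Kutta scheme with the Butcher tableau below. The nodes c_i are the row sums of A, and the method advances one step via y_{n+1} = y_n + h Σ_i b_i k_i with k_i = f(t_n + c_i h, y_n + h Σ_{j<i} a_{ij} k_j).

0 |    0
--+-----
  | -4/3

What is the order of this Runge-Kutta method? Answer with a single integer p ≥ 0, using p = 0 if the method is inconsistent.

0

b = (-4/3)
c = (0)
Σ b_i: (-4/3)·1 = -4/3 ≠ 1 ⇒ order 0.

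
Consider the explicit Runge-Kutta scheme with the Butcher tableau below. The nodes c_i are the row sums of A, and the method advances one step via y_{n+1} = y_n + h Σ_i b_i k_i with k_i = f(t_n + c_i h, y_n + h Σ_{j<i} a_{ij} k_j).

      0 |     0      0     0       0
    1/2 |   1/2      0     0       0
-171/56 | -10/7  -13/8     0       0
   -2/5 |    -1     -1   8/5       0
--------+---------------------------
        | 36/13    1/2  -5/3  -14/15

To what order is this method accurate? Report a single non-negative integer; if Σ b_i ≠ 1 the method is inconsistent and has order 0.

b = (36/13, 1/2, -5/3, -14/15)
c = (0, 1/2, -171/56, -2/5)
Ac = (0, 0, -13/16, -377/70)
Σ b_i: 36/13·1 + 1/2·1 + (-5/3)·1 + (-14/15)·1 = 87/130 ≠ 1 ⇒ order 0.

0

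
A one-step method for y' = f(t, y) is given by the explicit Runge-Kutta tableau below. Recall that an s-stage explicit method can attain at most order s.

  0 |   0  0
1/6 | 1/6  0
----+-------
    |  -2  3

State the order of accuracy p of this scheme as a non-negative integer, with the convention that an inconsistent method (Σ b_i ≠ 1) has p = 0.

b = (-2, 3)
c = (0, 1/6)
Σ b_i: (-2)·1 + 3·1 = 1 ✓
b·c: 3·1/6 = 1/2 ✓; 2 stages ⇒ order 2.

2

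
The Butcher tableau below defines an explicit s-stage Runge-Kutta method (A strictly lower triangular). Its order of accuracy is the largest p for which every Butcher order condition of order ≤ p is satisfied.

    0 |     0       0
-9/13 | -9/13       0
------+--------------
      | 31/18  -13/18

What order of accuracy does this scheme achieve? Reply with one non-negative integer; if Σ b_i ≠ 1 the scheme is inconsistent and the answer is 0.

2

b = (31/18, -13/18)
c = (0, -9/13)
Σ b_i: 31/18·1 + (-13/18)·1 = 1 ✓
b·c: (-13/18)·(-9/13) = 1/2 ✓; 2 stages ⇒ order 2.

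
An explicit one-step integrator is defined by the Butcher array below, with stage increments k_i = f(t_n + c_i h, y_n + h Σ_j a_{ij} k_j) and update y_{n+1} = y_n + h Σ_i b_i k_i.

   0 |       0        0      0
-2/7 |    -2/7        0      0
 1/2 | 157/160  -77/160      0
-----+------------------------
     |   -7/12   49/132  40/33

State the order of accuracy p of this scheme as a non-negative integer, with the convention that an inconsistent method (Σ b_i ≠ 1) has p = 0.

b = (-7/12, 49/132, 40/33)
c = (0, -2/7, 1/2)
Ac = (0, 0, 11/80)
Σ b_i: (-7/12)·1 + 49/132·1 + 40/33·1 = 1 ✓
b·c: 49/132·(-2/7) + 40/33·1/2 = 1/2 ✓
b·c²: 49/132·4/49 + 40/33·1/4 = 1/3 ✓
b·Ac: 40/33·11/80 = 1/6 ✓; 3 stages ⇒ order 3.

3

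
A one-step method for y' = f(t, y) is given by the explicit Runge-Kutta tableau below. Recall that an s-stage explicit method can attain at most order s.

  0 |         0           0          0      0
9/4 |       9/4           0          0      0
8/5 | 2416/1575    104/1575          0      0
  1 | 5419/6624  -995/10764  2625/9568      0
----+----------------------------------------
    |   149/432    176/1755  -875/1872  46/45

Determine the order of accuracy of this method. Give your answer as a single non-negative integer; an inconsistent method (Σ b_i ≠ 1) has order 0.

4

b = (149/432, 176/1755, -875/1872, 46/45)
c = (0, 9/4, 8/5, 1)
Ac = (0, 0, 26/175, 85/368)
Σ b_i: 149/432·1 + 176/1755·1 + (-875/1872)·1 + 46/45·1 = 1 ✓
b·c: 176/1755·9/4 + (-875/1872)·8/5 + 46/45·1 = 1/2 ✓
b·c²: 176/1755·81/16 + (-875/1872)·64/25 + 46/45·1 = 1/3 ✓
b·Ac: (-875/1872)·26/175 + 46/45·85/368 = 1/6 ✓
b·c³: 176/1755·729/64 + (-875/1872)·512/125 + 46/45·1 = 1/4 ✓
b·(c∘Ac): (-875/1872)·208/875 + 46/45·85/368 = 1/8 ✓
b·Ac²: (-875/1872)·117/350 + 46/45·15/64 = 1/12 ✓
b·A²c: 46/45·15/368 = 1/24 ✓; 4 stages ⇒ order 4.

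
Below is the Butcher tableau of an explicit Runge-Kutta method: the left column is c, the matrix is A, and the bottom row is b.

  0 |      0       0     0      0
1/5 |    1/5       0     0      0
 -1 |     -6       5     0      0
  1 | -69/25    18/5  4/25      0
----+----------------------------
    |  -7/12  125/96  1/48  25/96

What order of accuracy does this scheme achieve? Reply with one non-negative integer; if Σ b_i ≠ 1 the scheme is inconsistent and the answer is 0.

b = (-7/12, 125/96, 1/48, 25/96)
c = (0, 1/5, -1, 1)
Ac = (0, 0, 1, 14/25)
Σ b_i: (-7/12)·1 + 125/96·1 + 1/48·1 + 25/96·1 = 1 ✓
b·c: 125/96·1/5 + 1/48·(-1) + 25/96·1 = 1/2 ✓
b·c²: 125/96·1/25 + 1/48·1 + 25/96·1 = 1/3 ✓
b·Ac: 1/48·1 + 25/96·14/25 = 1/6 ✓
b·c³: 125/96·1/125 + 1/48·(-1) + 25/96·1 = 1/4 ✓
b·(c∘Ac): 1/48·(-1) + 25/96·14/25 = 1/8 ✓
b·Ac²: 1/48·1/5 + 25/96·38/125 = 1/12 ✓
b·A²c: 25/96·4/25 = 1/24 ✓; 4 stages ⇒ order 4.

4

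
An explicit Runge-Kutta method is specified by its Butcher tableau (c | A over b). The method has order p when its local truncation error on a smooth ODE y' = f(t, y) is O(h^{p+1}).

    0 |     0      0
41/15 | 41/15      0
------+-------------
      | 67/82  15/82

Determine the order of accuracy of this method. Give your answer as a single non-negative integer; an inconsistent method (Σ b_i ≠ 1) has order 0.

b = (67/82, 15/82)
c = (0, 41/15)
Σ b_i: 67/82·1 + 15/82·1 = 1 ✓
b·c: 15/82·41/15 = 1/2 ✓; 2 stages ⇒ order 2.

2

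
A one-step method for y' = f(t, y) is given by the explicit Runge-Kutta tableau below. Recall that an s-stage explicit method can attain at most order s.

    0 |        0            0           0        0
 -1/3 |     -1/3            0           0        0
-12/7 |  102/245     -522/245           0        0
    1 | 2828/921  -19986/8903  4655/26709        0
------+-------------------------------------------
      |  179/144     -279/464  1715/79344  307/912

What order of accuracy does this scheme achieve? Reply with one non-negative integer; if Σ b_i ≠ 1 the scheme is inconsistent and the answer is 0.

4

b = (179/144, -279/464, 1715/79344, 307/912)
c = (0, -1/3, -12/7, 1)
Ac = (0, 0, 174/245, 138/307)
Σ b_i: 179/144·1 + (-279/464)·1 + 1715/79344·1 + 307/912·1 = 1 ✓
b·c: (-279/464)·(-1/3) + 1715/79344·(-12/7) + 307/912·1 = 1/2 ✓
b·c²: (-279/464)·1/9 + 1715/79344·144/49 + 307/912·1 = 1/3 ✓
b·Ac: 1715/79344·174/245 + 307/912·138/307 = 1/6 ✓
b·c³: (-279/464)·(-1/27) + 1715/79344·(-1728/343) + 307/912·1 = 1/4 ✓
b·(c∘Ac): 1715/79344·(-2088/1715) + 307/912·138/307 = 1/8 ✓
b·Ac²: 1715/79344·(-58/245) + 307/912·242/921 = 1/12 ✓
b·A²c: 307/912·38/307 = 1/24 ✓; 4 stages ⇒ order 4.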